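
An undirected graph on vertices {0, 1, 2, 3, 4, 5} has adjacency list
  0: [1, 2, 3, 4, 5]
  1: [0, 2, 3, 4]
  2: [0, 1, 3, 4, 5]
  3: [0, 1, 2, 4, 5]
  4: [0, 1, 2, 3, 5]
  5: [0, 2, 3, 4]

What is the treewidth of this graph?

A width-4 tree decomposition is:
Bags: B1 = {0, 1, 2, 3, 4}  B2 = {0, 2, 3, 4, 5}
Tree: B1–B2
Each bag holds 5 vertices, so the decomposition has width 4, which upper-bounds the treewidth. For the lower bound, the 5 vertices {0, 1, 2, 3, 4} are pairwise adjacent, and any tree decomposition puts a clique entirely inside one bag — forcing width ≥ 4. The upper and lower bounds meet at 4, so that is the treewidth.

4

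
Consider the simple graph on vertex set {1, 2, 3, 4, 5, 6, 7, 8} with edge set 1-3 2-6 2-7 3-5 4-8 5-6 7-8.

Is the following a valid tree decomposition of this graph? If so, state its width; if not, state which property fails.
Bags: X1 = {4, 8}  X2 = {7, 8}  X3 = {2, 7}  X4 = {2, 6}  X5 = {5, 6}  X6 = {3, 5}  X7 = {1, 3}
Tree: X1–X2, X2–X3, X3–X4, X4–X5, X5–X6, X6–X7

Yes; width 1.

Checking the three conditions: (i) the bags cover all of {1, 2, 3, 4, 5, 6, 7, 8}; (ii) for each edge, some bag contains both endpoints; (iii) the bags containing any fixed vertex form a subtree. All hold, so the decomposition is valid with width 2 − 1 = 1.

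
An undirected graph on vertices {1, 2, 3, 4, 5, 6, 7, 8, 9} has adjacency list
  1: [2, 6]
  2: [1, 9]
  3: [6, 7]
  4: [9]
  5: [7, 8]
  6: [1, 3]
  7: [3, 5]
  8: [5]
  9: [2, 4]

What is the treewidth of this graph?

A width-1 tree decomposition is:
Bags: B1 = {4, 9}  B2 = {2, 9}  B3 = {1, 2}  B4 = {1, 6}  B5 = {3, 6}  B6 = {3, 7}  B7 = {5, 7}  B8 = {5, 8}
Tree: B1–B2, B2–B3, B3–B4, B4–B5, B5–B6, B6–B7, B7–B8
Each bag holds 2 vertices, so the decomposition has width 1, which upper-bounds the treewidth. G has an edge, so its treewidth is at least 1. Combining the bounds, tw(G) = 1.

1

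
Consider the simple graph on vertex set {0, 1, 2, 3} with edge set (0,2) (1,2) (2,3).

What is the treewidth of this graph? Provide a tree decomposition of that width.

Each bag holds 2 vertices, so the decomposition has width 1, which upper-bounds the treewidth. Any graph with an edge has treewidth ≥ 1, and G has the edge 2–1. Therefore the treewidth is 1.

Treewidth 1.
One such decomposition:
Bags: B1 = {1, 2}  B2 = {2, 3}  B3 = {0, 2}
Tree: B1–B2, B1–B3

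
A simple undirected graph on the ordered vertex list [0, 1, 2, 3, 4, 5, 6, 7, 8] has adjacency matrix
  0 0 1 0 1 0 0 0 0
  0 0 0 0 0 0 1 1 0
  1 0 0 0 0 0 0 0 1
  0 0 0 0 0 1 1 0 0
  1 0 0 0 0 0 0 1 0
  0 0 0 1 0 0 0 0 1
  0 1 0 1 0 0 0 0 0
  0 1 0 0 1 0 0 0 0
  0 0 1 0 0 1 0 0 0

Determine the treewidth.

2

A width-2 tree decomposition is:
Bags: B1 = {0, 2, 4}  B2 = {2, 4, 8}  B3 = {4, 5, 8}  B4 = {3, 4, 5}  B5 = {3, 4, 6}  B6 = {1, 4, 6}  B7 = {1, 4, 7}
Tree: B1–B2, B2–B3, B3–B4, B4–B5, B5–B6, B6–B7
Each bag holds 3 vertices, so the decomposition has width 2, which upper-bounds the treewidth. Since 4–0–2–8–5–3–6–1–7–4 is a cycle in G, G is not acyclic. Forests are exactly the graphs of treewidth ≤ 1, so tw(G) ≥ 2. The upper and lower bounds meet at 2, so that is the treewidth.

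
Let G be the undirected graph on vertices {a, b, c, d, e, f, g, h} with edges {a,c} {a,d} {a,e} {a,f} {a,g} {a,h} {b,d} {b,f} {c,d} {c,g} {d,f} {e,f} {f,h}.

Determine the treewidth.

2

A width-2 tree decomposition is:
Bags: B1 = {b, d, f}  B2 = {a, d, f}  B3 = {a, f, h}  B4 = {a, c, d}  B5 = {a, c, g}  B6 = {a, e, f}
Tree: B1–B2, B2–B3, B2–B4, B4–B5, B3–B6
Each bag holds 3 vertices, so the decomposition has width 2, which upper-bounds the treewidth. On the other hand G contains the 3-clique {a, c, g}. A clique must lie in a single bag of any decomposition, so no decomposition can have width below 2. Therefore the treewidth is 2.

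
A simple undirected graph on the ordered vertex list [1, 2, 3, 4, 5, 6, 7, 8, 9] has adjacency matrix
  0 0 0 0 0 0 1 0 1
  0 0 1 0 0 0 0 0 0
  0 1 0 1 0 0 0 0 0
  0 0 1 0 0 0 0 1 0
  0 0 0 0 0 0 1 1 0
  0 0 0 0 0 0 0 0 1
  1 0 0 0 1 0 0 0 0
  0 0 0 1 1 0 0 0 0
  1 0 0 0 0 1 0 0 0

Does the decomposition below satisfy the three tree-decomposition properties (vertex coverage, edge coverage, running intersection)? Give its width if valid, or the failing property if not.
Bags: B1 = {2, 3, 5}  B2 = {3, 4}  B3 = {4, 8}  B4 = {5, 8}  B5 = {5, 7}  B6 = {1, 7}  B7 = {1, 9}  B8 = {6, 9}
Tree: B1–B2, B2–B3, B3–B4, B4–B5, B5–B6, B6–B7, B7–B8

No — bags containing vertex 5 are not connected in the tree.

A tree decomposition must satisfy three properties: every vertex lies in some bag; for every edge, both endpoints lie together in some bag; and for every vertex, the bags containing it form a connected subtree. Here bags containing vertex 5 are not connected in the tree, so the decomposition is invalid.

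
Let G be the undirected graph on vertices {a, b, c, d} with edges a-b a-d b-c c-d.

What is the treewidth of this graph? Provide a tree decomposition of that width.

Treewidth 2.
Bags: B1 = {a, b, c}  B2 = {a, c, d}
Tree: B1–B2

The largest bag has 3 vertices, giving width 2; this decomposition certifies tw(G) ≤ 2. Since a–b–c–d–a is a cycle in G, G is not acyclic. Forests are exactly the graphs of treewidth ≤ 1, so tw(G) ≥ 2. Combining the bounds, tw(G) = 2.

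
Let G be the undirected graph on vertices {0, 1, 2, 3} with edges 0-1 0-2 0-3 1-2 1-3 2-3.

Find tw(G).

A width-3 tree decomposition is:
Bags: B1 = {0, 1, 2, 3}
Tree: (single bag)
A single bag containing all 4 vertices is trivially a valid decomposition of width 3. For the lower bound, the 4 vertices {0, 1, 2, 3} are pairwise adjacent, and any tree decomposition puts a clique entirely inside one bag — forcing width ≥ 3. Combining the bounds, tw(G) = 3.

3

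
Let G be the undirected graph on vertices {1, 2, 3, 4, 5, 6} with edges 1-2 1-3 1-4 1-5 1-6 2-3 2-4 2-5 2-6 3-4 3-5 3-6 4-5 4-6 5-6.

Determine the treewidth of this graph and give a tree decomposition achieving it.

Treewidth 5.
One optimal decomposition is:
Bags: B1 = {1, 2, 3, 4, 5, 6}
Tree: (single bag)

A single bag containing all 6 vertices is trivially a valid decomposition of width 5. Conversely, {1, 2, 3, 4, 5, 6} is a clique of size 6, and the vertices of any clique must share a bag in every tree decomposition; so some bag has ≥ 6 vertices and tw(G) ≥ 5. Hence tw(G) = 5 exactly.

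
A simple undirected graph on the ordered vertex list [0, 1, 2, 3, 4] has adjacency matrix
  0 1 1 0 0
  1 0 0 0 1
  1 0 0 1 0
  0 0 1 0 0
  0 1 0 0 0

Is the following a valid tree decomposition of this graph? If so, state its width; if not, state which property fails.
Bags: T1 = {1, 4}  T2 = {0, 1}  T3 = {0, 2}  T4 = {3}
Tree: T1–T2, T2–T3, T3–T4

No — edge (2,3) lies in no bag.

A tree decomposition must satisfy three properties: every vertex lies in some bag; for every edge, both endpoints lie together in some bag; and for every vertex, the bags containing it form a connected subtree. Here edge (2,3) lies in no bag, so the decomposition is invalid.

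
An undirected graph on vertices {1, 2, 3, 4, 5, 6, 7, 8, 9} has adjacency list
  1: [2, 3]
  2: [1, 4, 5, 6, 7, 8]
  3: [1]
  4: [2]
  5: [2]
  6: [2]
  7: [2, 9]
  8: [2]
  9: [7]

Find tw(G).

A width-1 tree decomposition is:
Bags: B1 = {7, 9}  B2 = {2, 7}  B3 = {2, 5}  B4 = {2, 6}  B5 = {1, 2}  B6 = {2, 4}  B7 = {1, 3}  B8 = {2, 8}
Tree: B1–B2, B2–B3, B2–B4, B3–B5, B3–B6, B5–B7, B4–B8
Each bag holds 2 vertices, so the decomposition has width 1, which upper-bounds the treewidth. Since G has at least one edge (e.g. 9–7), it is not an edgeless graph, so tw(G) ≥ 1. Hence tw(G) = 1 exactly.

1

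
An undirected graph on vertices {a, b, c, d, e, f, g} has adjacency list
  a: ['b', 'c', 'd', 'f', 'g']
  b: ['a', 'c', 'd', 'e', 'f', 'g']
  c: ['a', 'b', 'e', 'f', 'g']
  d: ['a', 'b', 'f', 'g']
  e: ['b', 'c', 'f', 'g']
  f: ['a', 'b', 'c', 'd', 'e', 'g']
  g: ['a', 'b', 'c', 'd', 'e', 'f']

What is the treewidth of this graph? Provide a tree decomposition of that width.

Treewidth 4.
One optimal decomposition is:
Bags: B1 = {a, b, c, f, g}  B2 = {a, b, d, f, g}  B3 = {b, c, e, f, g}
Tree: B1–B2, B1–B3

Every bag has size at most 5, so the width is 5 − 1 = 4 and tw(G) ≤ 4. For the lower bound, the 5 vertices {a, b, d, f, g} are pairwise adjacent, and any tree decomposition puts a clique entirely inside one bag — forcing width ≥ 4. Combining the bounds, tw(G) = 4.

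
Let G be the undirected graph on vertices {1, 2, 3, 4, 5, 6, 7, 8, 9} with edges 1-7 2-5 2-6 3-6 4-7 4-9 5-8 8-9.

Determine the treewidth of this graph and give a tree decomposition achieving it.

Every bag has size at most 2, so the width is 2 − 1 = 1 and tw(G) ≤ 1. Since G has at least one edge (e.g. 1–7), it is not an edgeless graph, so tw(G) ≥ 1. Therefore the treewidth is 1.

Treewidth 1.
One optimal decomposition is:
Bags: B1 = {1, 7}  B2 = {4, 7}  B3 = {4, 9}  B4 = {8, 9}  B5 = {5, 8}  B6 = {2, 5}  B7 = {2, 6}  B8 = {3, 6}
Tree: B1–B2, B2–B3, B3–B4, B4–B5, B5–B6, B6–B7, B7–B8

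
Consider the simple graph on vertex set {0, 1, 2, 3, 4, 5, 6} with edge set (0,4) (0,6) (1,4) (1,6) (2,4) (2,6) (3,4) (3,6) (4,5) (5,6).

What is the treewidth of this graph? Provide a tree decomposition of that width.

Treewidth 2.
Bags: B1 = {3, 4, 6}  B2 = {2, 4, 6}  B3 = {0, 4, 6}  B4 = {1, 4, 6}  B5 = {4, 5, 6}
Tree: B1–B2, B2–B3, B3–B4, B4–B5

The largest bag has 3 vertices, giving width 2; this decomposition certifies tw(G) ≤ 2. Since 4–3–6–2–4 is a cycle in G, G is not acyclic. Forests are exactly the graphs of treewidth ≤ 1, so tw(G) ≥ 2. Therefore the treewidth is 2.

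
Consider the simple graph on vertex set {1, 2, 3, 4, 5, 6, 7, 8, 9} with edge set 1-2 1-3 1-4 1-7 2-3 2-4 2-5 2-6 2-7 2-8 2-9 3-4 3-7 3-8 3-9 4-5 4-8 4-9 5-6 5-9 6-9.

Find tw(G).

A width-3 tree decomposition is:
Bags: B1 = {1, 2, 3, 4}  B2 = {2, 3, 4, 9}  B3 = {2, 4, 5, 9}  B4 = {2, 3, 4, 8}  B5 = {1, 2, 3, 7}  B6 = {2, 5, 6, 9}
Tree: B1–B2, B2–B3, B2–B4, B1–B5, B3–B6
Every bag has size at most 4, so the width is 4 − 1 = 3 and tw(G) ≤ 3. Conversely, {2, 3, 4, 8} is a clique of size 4, and the vertices of any clique must share a bag in every tree decomposition; so some bag has ≥ 4 vertices and tw(G) ≥ 3. Therefore the treewidth is 3.

3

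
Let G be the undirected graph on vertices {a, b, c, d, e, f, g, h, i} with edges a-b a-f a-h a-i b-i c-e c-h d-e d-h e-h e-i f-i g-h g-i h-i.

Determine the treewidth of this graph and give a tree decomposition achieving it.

The largest bag has 3 vertices, giving width 2; this decomposition certifies tw(G) ≤ 2. Conversely, {d, e, h} is a clique of size 3, and the vertices of any clique must share a bag in every tree decomposition; so some bag has ≥ 3 vertices and tw(G) ≥ 2. Therefore the treewidth is 2.

Treewidth 2.
One such decomposition:
Bags: B1 = {e, h, i}  B2 = {d, e, h}  B3 = {a, h, i}  B4 = {a, f, i}  B5 = {c, e, h}  B6 = {a, b, i}  B7 = {g, h, i}
Tree: B1–B2, B1–B3, B3–B4, B1–B5, B3–B6, B1–B7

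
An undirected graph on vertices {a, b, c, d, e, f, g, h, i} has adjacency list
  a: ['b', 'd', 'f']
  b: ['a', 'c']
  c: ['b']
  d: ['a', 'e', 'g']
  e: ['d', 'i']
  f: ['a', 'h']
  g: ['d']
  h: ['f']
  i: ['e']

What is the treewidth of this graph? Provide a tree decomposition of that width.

Treewidth 1.
One optimal decomposition is:
Bags: B1 = {a, d}  B2 = {a, b}  B3 = {b, c}  B4 = {d, e}  B5 = {a, f}  B6 = {e, i}  B7 = {d, g}  B8 = {f, h}
Tree: B1–B2, B2–B3, B1–B4, B2–B5, B4–B6, B1–B7, B5–B8

Every bag has size at most 2, so the width is 2 − 1 = 1 and tw(G) ≤ 1. G has an edge, so its treewidth is at least 1. The upper and lower bounds meet at 1, so that is the treewidth.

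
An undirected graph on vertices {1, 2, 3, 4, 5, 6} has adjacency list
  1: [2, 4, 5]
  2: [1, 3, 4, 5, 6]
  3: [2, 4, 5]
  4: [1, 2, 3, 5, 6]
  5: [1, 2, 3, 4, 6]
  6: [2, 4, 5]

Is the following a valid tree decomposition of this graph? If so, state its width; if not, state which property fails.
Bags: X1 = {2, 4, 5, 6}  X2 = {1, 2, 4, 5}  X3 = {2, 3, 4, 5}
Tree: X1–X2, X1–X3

Yes; width 3.

Every vertex of G appears in some bag (union = {1, 2, 3, 4, 5, 6}); every edge is covered by a bag; and for each vertex v the set of bags containing v is connected in the bag tree. The decomposition is therefore valid. The largest bag has 4 vertices, so the width is 3.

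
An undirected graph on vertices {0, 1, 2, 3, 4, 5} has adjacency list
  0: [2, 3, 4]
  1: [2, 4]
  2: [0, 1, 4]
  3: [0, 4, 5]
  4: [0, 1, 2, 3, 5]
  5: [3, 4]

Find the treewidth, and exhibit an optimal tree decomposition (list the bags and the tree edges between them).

Treewidth 2.
One optimal decomposition is:
Bags: B1 = {0, 2, 4}  B2 = {0, 3, 4}  B3 = {1, 2, 4}  B4 = {3, 4, 5}
Tree: B1–B2, B1–B3, B2–B4

Each bag holds 3 vertices, so the decomposition has width 2, which upper-bounds the treewidth. On the other hand G contains the 3-clique {0, 2, 4}. A clique must lie in a single bag of any decomposition, so no decomposition can have width below 2. The upper and lower bounds meet at 2, so that is the treewidth.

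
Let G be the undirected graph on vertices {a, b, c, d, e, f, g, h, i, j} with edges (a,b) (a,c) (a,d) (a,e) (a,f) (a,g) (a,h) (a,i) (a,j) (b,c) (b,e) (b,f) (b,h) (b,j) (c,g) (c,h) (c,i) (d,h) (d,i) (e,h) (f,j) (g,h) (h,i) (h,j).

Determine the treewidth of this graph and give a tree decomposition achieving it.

Treewidth 3.
Bags: B1 = {a, b, c, h}  B2 = {a, c, h, i}  B3 = {a, b, h, j}  B4 = {a, b, f, j}  B5 = {a, b, e, h}  B6 = {a, c, g, h}  B7 = {a, d, h, i}
Tree: B1–B2, B1–B3, B3–B4, B3–B5, B1–B6, B2–B7

Every bag has size at most 4, so the width is 4 − 1 = 3 and tw(G) ≤ 3. For the lower bound, the 4 vertices {a, d, h, i} are pairwise adjacent, and any tree decomposition puts a clique entirely inside one bag — forcing width ≥ 3. Hence tw(G) = 3 exactly.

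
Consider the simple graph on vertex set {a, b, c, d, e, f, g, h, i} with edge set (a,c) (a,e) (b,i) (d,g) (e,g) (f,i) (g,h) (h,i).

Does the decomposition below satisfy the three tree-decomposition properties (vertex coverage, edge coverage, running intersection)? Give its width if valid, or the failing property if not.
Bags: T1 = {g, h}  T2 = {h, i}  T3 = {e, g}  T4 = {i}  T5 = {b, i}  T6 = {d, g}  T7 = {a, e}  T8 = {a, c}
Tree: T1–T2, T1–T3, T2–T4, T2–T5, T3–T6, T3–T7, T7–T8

A tree decomposition must satisfy three properties: every vertex lies in some bag; for every edge, both endpoints lie together in some bag; and for every vertex, the bags containing it form a connected subtree. Here vertex f appears in no bag, so the decomposition is invalid.

No — vertex f appears in no bag.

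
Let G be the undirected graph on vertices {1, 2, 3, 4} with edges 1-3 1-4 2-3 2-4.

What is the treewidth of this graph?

2

A width-2 tree decomposition is:
Bags: B1 = {1, 2, 3}  B2 = {1, 2, 4}
Tree: B1–B2
Each bag holds 3 vertices, so the decomposition has width 2, which upper-bounds the treewidth. For the lower bound, G contains the cycle 1–3–2–4–1, so G is not a forest; only forests have treewidth ≤ 1, hence tw(G) ≥ 2. The upper and lower bounds meet at 2, so that is the treewidth.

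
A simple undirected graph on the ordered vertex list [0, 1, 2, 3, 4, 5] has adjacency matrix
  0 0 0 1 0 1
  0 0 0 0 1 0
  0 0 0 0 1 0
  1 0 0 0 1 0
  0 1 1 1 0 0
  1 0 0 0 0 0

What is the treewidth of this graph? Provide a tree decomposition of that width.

Each bag holds 2 vertices, so the decomposition has width 1, which upper-bounds the treewidth. Any graph with an edge has treewidth ≥ 1, and G has the edge 3–0. Hence tw(G) = 1 exactly.

Treewidth 1.
One optimal decomposition is:
Bags: B1 = {0, 3}  B2 = {3, 4}  B3 = {2, 4}  B4 = {0, 5}  B5 = {1, 4}
Tree: B1–B2, B2–B3, B1–B4, B3–B5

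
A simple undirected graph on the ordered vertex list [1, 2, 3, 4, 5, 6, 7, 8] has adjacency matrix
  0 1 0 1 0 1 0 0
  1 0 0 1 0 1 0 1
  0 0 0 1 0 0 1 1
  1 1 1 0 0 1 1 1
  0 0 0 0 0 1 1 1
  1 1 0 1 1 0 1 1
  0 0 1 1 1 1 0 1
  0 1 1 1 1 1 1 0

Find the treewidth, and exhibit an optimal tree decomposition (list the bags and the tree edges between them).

Treewidth 3.
Bags: B1 = {4, 6, 7, 8}  B2 = {2, 4, 6, 8}  B3 = {3, 4, 7, 8}  B4 = {1, 2, 4, 6}  B5 = {5, 6, 7, 8}
Tree: B1–B2, B1–B3, B2–B4, B1–B5

Every bag has size at most 4, so the width is 4 − 1 = 3 and tw(G) ≤ 3. For the lower bound, the 4 vertices {3, 4, 7, 8} are pairwise adjacent, and any tree decomposition puts a clique entirely inside one bag — forcing width ≥ 3. Therefore the treewidth is 3.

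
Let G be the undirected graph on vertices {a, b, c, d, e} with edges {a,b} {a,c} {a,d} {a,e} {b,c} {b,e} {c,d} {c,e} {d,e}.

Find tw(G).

A width-3 tree decomposition is:
Bags: B1 = {a, b, c, e}  B2 = {a, c, d, e}
Tree: B1–B2
The largest bag has 4 vertices, giving width 3; this decomposition certifies tw(G) ≤ 3. On the other hand G contains the 4-clique {a, c, d, e}. A clique must lie in a single bag of any decomposition, so no decomposition can have width below 3. The upper and lower bounds meet at 3, so that is the treewidth.

3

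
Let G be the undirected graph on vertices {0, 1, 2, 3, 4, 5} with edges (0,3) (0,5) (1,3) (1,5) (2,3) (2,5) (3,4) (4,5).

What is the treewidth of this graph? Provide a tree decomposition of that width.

Each bag holds 3 vertices, so the decomposition has width 2, which upper-bounds the treewidth. Since 3–2–5–0–3 is a cycle in G, G is not acyclic. Forests are exactly the graphs of treewidth ≤ 1, so tw(G) ≥ 2. Hence tw(G) = 2 exactly.

Treewidth 2.
Bags: B1 = {2, 3, 5}  B2 = {0, 3, 5}  B3 = {3, 4, 5}  B4 = {1, 3, 5}
Tree: B1–B2, B2–B3, B3–B4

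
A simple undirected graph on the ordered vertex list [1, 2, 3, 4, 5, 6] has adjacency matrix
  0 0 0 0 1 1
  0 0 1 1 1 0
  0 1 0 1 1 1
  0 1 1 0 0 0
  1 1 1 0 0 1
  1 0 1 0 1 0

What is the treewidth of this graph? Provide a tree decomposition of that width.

The largest bag has 3 vertices, giving width 2; this decomposition certifies tw(G) ≤ 2. Conversely, {1, 5, 6} is a clique of size 3, and the vertices of any clique must share a bag in every tree decomposition; so some bag has ≥ 3 vertices and tw(G) ≥ 2. Therefore the treewidth is 2.

Treewidth 2.
One such decomposition:
Bags: B1 = {2, 3, 5}  B2 = {3, 5, 6}  B3 = {2, 3, 4}  B4 = {1, 5, 6}
Tree: B1–B2, B1–B3, B2–B4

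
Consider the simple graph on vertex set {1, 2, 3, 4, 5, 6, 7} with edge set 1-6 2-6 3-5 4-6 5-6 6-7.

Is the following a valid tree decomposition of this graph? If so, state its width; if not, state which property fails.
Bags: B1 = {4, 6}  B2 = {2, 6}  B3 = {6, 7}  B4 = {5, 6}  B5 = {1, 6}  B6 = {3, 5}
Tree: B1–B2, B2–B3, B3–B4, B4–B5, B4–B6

Every vertex of G appears in some bag (union = {1, 2, 3, 4, 5, 6, 7}); every edge is covered by a bag; and for each vertex v the set of bags containing v is connected in the bag tree. The decomposition is therefore valid. The largest bag has 2 vertices, so the width is 1.

Yes; width 1.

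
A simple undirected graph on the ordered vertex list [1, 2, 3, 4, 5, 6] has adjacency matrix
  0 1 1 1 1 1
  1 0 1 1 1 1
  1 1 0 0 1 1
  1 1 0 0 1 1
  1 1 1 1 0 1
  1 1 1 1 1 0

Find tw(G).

4

A width-4 tree decomposition is:
Bags: B1 = {1, 2, 4, 5, 6}  B2 = {1, 2, 3, 5, 6}
Tree: B1–B2
Each bag holds 5 vertices, so the decomposition has width 4, which upper-bounds the treewidth. Conversely, {1, 2, 3, 5, 6} is a clique of size 5, and the vertices of any clique must share a bag in every tree decomposition; so some bag has ≥ 5 vertices and tw(G) ≥ 4. Combining the bounds, tw(G) = 4.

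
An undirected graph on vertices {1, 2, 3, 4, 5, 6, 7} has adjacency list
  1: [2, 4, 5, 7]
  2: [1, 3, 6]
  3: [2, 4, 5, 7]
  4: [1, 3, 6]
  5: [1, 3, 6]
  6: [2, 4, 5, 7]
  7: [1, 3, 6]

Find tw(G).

A width-3 tree decomposition is:
Bags: B1 = {1, 3, 4, 6}  B2 = {1, 2, 3, 6}  B3 = {1, 3, 6, 7}  B4 = {1, 3, 5, 6}
Tree: B1–B2, B2–B3, B3–B4
Every bag has size at most 4, so the width is 4 − 1 = 3 and tw(G) ≤ 3. For the lower bound: the 4 vertex sets {3,4}, {2,6}, {1}, {7} are disjoint, each induces a connected subgraph, and every pair is joined by at least one edge of G. Contracting each set to a single vertex therefore yields K_{4} as a minor, and since treewidth is minor-monotone, tw(G) ≥ tw(K_{4}) = 3. Combining the bounds, tw(G) = 3.

3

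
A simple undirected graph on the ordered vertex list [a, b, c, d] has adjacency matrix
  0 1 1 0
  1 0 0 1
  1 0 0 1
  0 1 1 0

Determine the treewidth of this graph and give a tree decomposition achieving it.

The largest bag has 3 vertices, giving width 2; this decomposition certifies tw(G) ≤ 2. For the lower bound, G contains the cycle b–a–c–d–b, so G is not a forest; only forests have treewidth ≤ 1, hence tw(G) ≥ 2. The upper and lower bounds meet at 2, so that is the treewidth.

Treewidth 2.
One such decomposition:
Bags: B1 = {a, b, c}  B2 = {b, c, d}
Tree: B1–B2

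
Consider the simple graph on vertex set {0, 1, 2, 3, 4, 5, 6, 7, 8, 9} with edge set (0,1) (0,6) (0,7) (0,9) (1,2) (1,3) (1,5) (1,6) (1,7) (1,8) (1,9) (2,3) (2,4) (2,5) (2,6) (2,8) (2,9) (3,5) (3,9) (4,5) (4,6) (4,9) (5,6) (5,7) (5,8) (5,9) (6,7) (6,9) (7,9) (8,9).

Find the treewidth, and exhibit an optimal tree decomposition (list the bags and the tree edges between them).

Each bag holds 5 vertices, so the decomposition has width 4, which upper-bounds the treewidth. Conversely, {0, 1, 6, 7, 9} is a clique of size 5, and the vertices of any clique must share a bag in every tree decomposition; so some bag has ≥ 5 vertices and tw(G) ≥ 4. Therefore the treewidth is 4.

Treewidth 4.
Bags: B1 = {1, 2, 5, 6, 9}  B2 = {1, 5, 6, 7, 9}  B3 = {2, 4, 5, 6, 9}  B4 = {1, 2, 3, 5, 9}  B5 = {0, 1, 6, 7, 9}  B6 = {1, 2, 5, 8, 9}
Tree: B1–B2, B1–B3, B1–B4, B2–B5, B1–B6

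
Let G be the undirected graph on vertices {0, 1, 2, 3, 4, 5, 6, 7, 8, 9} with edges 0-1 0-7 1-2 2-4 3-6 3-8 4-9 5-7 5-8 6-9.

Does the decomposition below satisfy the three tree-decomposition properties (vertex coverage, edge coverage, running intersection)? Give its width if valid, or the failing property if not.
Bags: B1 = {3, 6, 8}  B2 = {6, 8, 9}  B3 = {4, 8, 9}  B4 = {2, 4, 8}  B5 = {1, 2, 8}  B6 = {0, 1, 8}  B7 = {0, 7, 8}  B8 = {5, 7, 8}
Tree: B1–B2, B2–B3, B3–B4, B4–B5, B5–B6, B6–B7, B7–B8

Vertex coverage: the bags together contain {0, 1, 2, 3, 4, 5, 6, 7, 8, 9}, the full vertex set. Edge coverage: each edge of G has both endpoints in at least one bag. Running intersection: for every vertex, the bags containing it form a connected subtree. All three properties hold, so this is a valid tree decomposition of width max|bag| − 1 = 2, and hence tw(G) ≤ 2.

Yes; width 2.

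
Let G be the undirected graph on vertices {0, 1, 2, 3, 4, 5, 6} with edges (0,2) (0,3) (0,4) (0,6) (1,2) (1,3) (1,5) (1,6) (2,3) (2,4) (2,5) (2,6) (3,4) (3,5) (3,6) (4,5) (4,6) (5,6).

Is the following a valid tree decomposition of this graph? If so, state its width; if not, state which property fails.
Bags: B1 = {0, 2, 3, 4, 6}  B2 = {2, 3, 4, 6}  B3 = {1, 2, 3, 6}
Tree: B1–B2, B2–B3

A tree decomposition must satisfy three properties: every vertex lies in some bag; for every edge, both endpoints lie together in some bag; and for every vertex, the bags containing it form a connected subtree. Here vertex 5 appears in no bag, so the decomposition is invalid.

No — vertex 5 appears in no bag.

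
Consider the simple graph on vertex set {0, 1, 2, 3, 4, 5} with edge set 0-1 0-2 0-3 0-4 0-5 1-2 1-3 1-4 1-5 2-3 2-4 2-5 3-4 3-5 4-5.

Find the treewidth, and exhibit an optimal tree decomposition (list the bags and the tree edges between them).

Treewidth 5.
One such decomposition:
Bags: B1 = {0, 1, 2, 3, 4, 5}
Tree: (single bag)

With just one bag of size 6, the width is 6 − 1 = 5, so tw(G) ≤ 5. Conversely, {0, 1, 2, 3, 4, 5} is a clique of size 6, and the vertices of any clique must share a bag in every tree decomposition; so some bag has ≥ 6 vertices and tw(G) ≥ 5. The upper and lower bounds meet at 5, so that is the treewidth.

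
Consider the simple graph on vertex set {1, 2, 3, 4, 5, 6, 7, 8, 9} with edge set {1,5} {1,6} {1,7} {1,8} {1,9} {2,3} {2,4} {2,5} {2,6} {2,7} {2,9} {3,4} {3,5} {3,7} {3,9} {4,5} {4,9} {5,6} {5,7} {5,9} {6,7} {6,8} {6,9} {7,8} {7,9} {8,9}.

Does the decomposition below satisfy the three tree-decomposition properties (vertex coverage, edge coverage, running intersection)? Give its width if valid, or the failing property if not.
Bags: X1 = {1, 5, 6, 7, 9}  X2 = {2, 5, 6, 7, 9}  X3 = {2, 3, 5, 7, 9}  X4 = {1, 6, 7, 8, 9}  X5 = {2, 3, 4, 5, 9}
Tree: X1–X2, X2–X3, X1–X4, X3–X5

Vertex coverage: the bags together contain {1, 2, 3, 4, 5, 6, 7, 8, 9}, the full vertex set. Edge coverage: each edge of G has both endpoints in at least one bag. Running intersection: for every vertex, the bags containing it form a connected subtree. All three properties hold, so this is a valid tree decomposition of width max|bag| − 1 = 4, and hence tw(G) ≤ 4.

Yes; width 4.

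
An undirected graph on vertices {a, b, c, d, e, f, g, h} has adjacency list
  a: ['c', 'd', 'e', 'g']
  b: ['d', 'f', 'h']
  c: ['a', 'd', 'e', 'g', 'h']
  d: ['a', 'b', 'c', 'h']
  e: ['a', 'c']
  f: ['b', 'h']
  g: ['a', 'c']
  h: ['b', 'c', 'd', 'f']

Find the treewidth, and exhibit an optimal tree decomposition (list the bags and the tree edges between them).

Every bag has size at most 3, so the width is 3 − 1 = 2 and tw(G) ≤ 2. Conversely, {c, d, h} is a clique of size 3, and the vertices of any clique must share a bag in every tree decomposition; so some bag has ≥ 3 vertices and tw(G) ≥ 2. Combining the bounds, tw(G) = 2.

Treewidth 2.
Bags: B1 = {c, d, h}  B2 = {b, d, h}  B3 = {b, f, h}  B4 = {a, c, d}  B5 = {a, c, g}  B6 = {a, c, e}
Tree: B1–B2, B2–B3, B1–B4, B4–B5, B5–B6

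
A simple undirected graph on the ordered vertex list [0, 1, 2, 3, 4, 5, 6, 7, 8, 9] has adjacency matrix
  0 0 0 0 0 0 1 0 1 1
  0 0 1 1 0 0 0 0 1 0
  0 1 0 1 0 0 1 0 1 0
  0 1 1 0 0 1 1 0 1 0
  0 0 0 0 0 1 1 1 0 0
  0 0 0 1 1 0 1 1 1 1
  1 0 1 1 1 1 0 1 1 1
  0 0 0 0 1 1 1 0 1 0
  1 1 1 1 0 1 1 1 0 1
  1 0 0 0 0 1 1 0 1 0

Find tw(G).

3

A width-3 tree decomposition is:
Bags: B1 = {3, 5, 6, 8}  B2 = {5, 6, 8, 9}  B3 = {2, 3, 6, 8}  B4 = {5, 6, 7, 8}  B5 = {0, 6, 8, 9}  B6 = {4, 5, 6, 7}  B7 = {1, 2, 3, 8}
Tree: B1–B2, B1–B3, B2–B4, B2–B5, B4–B6, B3–B7
Every bag has size at most 4, so the width is 4 − 1 = 3 and tw(G) ≤ 3. On the other hand G contains the 4-clique {1, 2, 3, 8}. A clique must lie in a single bag of any decomposition, so no decomposition can have width below 3. Therefore the treewidth is 3.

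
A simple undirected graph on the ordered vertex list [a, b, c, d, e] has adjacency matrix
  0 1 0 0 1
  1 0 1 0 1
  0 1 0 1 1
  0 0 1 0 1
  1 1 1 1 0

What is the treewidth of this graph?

2

A width-2 tree decomposition is:
Bags: B1 = {c, d, e}  B2 = {b, c, e}  B3 = {a, b, e}
Tree: B1–B2, B2–B3
Each bag holds 3 vertices, so the decomposition has width 2, which upper-bounds the treewidth. For the lower bound, the 3 vertices {c, d, e} are pairwise adjacent, and any tree decomposition puts a clique entirely inside one bag — forcing width ≥ 2. Hence tw(G) = 2 exactly.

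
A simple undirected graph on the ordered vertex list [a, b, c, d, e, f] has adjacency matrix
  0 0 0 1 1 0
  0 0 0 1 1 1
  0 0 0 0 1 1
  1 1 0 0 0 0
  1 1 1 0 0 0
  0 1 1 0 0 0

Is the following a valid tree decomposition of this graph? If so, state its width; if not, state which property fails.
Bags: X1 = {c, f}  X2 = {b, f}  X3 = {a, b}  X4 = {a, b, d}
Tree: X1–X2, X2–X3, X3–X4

No — vertex e appears in no bag.

A tree decomposition must satisfy three properties: every vertex lies in some bag; for every edge, both endpoints lie together in some bag; and for every vertex, the bags containing it form a connected subtree. Here vertex e appears in no bag, so the decomposition is invalid.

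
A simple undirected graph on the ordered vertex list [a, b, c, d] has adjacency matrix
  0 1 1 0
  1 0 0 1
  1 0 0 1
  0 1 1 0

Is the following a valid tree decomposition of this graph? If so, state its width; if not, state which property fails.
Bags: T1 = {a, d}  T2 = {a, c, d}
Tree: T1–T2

No — vertex b appears in no bag.

A tree decomposition must satisfy three properties: every vertex lies in some bag; for every edge, both endpoints lie together in some bag; and for every vertex, the bags containing it form a connected subtree. Here vertex b appears in no bag, so the decomposition is invalid.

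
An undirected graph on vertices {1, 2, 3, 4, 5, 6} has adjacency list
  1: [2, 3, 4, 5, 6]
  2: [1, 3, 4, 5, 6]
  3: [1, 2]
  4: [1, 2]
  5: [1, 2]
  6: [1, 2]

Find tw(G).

2

A width-2 tree decomposition is:
Bags: B1 = {1, 2, 3}  B2 = {1, 2, 6}  B3 = {1, 2, 5}  B4 = {1, 2, 4}
Tree: B1–B2, B2–B3, B1–B4
Every bag has size at most 3, so the width is 3 − 1 = 2 and tw(G) ≤ 2. On the other hand G contains the 3-clique {1, 2, 3}. A clique must lie in a single bag of any decomposition, so no decomposition can have width below 2. Therefore the treewidth is 2.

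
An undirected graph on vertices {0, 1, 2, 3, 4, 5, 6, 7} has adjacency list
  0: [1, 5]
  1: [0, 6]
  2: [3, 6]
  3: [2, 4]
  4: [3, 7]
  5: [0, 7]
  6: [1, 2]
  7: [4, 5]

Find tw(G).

A width-2 tree decomposition is:
Bags: B1 = {2, 3, 4}  B2 = {2, 4, 7}  B3 = {2, 5, 7}  B4 = {0, 2, 5}  B5 = {0, 1, 2}  B6 = {1, 2, 6}
Tree: B1–B2, B2–B3, B3–B4, B4–B5, B5–B6
Each bag holds 3 vertices, so the decomposition has width 2, which upper-bounds the treewidth. Since 2–3–4–7–5–0–1–6–2 is a cycle in G, G is not acyclic. Forests are exactly the graphs of treewidth ≤ 1, so tw(G) ≥ 2. Therefore the treewidth is 2.

2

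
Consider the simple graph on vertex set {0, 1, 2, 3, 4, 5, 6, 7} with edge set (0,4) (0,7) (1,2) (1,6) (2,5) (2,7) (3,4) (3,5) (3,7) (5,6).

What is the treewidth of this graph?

2

A width-2 tree decomposition is:
Bags: B1 = {0, 4, 7}  B2 = {3, 4, 7}  B3 = {2, 3, 7}  B4 = {2, 3, 5}  B5 = {1, 2, 5}  B6 = {1, 5, 6}
Tree: B1–B2, B2–B3, B3–B4, B4–B5, B5–B6
The largest bag has 3 vertices, giving width 2; this decomposition certifies tw(G) ≤ 2. For the lower bound, G contains the cycle 0–4–3–7–0, so G is not a forest; only forests have treewidth ≤ 1, hence tw(G) ≥ 2. Combining the bounds, tw(G) = 2.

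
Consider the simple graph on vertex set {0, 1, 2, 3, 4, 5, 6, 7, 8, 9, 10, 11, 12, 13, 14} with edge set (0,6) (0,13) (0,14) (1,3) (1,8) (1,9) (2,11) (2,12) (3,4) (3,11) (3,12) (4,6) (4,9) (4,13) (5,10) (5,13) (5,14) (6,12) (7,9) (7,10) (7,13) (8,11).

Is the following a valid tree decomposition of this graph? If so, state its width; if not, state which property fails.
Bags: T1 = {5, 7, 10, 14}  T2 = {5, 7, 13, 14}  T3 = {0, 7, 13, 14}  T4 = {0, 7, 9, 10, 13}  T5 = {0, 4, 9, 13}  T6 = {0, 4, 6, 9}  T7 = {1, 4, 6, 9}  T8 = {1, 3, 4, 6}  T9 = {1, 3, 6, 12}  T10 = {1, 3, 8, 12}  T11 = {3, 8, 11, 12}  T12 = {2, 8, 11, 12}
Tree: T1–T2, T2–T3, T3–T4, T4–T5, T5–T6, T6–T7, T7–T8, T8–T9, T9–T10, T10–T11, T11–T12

No — bags containing vertex 10 are not connected in the tree.

A tree decomposition must satisfy three properties: every vertex lies in some bag; for every edge, both endpoints lie together in some bag; and for every vertex, the bags containing it form a connected subtree. Here bags containing vertex 10 are not connected in the tree, so the decomposition is invalid.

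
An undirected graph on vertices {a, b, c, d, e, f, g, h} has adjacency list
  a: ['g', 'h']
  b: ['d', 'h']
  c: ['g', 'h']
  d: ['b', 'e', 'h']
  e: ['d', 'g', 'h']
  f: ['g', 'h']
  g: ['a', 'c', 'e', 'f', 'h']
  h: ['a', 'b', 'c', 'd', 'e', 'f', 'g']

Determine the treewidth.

2

A width-2 tree decomposition is:
Bags: B1 = {d, e, h}  B2 = {e, g, h}  B3 = {f, g, h}  B4 = {c, g, h}  B5 = {a, g, h}  B6 = {b, d, h}
Tree: B1–B2, B2–B3, B2–B4, B4–B5, B1–B6
The largest bag has 3 vertices, giving width 2; this decomposition certifies tw(G) ≤ 2. For the lower bound, the 3 vertices {d, e, h} are pairwise adjacent, and any tree decomposition puts a clique entirely inside one bag — forcing width ≥ 2. Combining the bounds, tw(G) = 2.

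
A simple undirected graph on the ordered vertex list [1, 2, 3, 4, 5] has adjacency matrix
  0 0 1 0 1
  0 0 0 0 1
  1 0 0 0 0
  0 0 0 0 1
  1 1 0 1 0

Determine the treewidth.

A width-1 tree decomposition is:
Bags: B1 = {1, 5}  B2 = {1, 3}  B3 = {2, 5}  B4 = {4, 5}
Tree: B1–B2, B1–B3, B3–B4
Each bag holds 2 vertices, so the decomposition has width 1, which upper-bounds the treewidth. G has an edge, so its treewidth is at least 1. Therefore the treewidth is 1.

1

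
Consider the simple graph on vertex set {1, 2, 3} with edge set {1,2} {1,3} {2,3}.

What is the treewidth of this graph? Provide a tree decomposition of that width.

A single bag containing all 3 vertices is trivially a valid decomposition of width 2. For the lower bound, the 3 vertices {1, 2, 3} are pairwise adjacent, and any tree decomposition puts a clique entirely inside one bag — forcing width ≥ 2. Therefore the treewidth is 2.

Treewidth 2.
One such decomposition:
Bags: B1 = {1, 2, 3}
Tree: (single bag)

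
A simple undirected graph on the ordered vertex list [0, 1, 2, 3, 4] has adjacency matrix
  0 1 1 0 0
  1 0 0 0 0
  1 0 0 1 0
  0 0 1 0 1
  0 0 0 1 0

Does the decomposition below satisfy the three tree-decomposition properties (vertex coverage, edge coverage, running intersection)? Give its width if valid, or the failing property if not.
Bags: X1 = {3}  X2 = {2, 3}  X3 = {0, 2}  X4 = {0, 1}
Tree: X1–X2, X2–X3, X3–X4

A tree decomposition must satisfy three properties: every vertex lies in some bag; for every edge, both endpoints lie together in some bag; and for every vertex, the bags containing it form a connected subtree. Here vertex 4 appears in no bag, so the decomposition is invalid.

No — vertex 4 appears in no bag.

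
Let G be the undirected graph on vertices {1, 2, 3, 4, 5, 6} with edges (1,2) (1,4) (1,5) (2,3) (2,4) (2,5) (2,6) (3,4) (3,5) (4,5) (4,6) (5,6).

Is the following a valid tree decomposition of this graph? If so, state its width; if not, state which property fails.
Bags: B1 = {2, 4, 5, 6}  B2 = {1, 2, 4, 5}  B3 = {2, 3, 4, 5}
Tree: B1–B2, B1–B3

Checking the three conditions: (i) the bags cover all of {1, 2, 3, 4, 5, 6}; (ii) for each edge, some bag contains both endpoints; (iii) the bags containing any fixed vertex form a subtree. All hold, so the decomposition is valid with width 4 − 1 = 3.

Yes; width 3.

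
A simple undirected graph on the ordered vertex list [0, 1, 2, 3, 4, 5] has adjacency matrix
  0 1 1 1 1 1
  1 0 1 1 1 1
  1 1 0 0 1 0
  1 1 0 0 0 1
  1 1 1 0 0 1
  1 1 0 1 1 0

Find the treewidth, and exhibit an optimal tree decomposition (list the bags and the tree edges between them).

Treewidth 3.
One such decomposition:
Bags: B1 = {0, 1, 4, 5}  B2 = {0, 1, 3, 5}  B3 = {0, 1, 2, 4}
Tree: B1–B2, B1–B3

The largest bag has 4 vertices, giving width 3; this decomposition certifies tw(G) ≤ 3. For the lower bound, the 4 vertices {0, 1, 3, 5} are pairwise adjacent, and any tree decomposition puts a clique entirely inside one bag — forcing width ≥ 3. Hence tw(G) = 3 exactly.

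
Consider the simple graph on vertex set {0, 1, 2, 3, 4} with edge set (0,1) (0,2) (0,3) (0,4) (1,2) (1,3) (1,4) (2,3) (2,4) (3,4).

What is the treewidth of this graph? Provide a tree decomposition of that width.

A single bag containing all 5 vertices is trivially a valid decomposition of width 4. Conversely, {0, 1, 2, 3, 4} is a clique of size 5, and the vertices of any clique must share a bag in every tree decomposition; so some bag has ≥ 5 vertices and tw(G) ≥ 4. Combining the bounds, tw(G) = 4.

Treewidth 4.
One such decomposition:
Bags: B1 = {0, 1, 2, 3, 4}
Tree: (single bag)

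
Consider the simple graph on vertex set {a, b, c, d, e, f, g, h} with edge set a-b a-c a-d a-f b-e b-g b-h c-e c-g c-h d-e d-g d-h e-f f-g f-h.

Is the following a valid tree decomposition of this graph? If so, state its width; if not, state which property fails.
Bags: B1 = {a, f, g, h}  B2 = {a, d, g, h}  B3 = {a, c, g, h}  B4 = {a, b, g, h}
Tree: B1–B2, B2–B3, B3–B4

A tree decomposition must satisfy three properties: every vertex lies in some bag; for every edge, both endpoints lie together in some bag; and for every vertex, the bags containing it form a connected subtree. Here vertex e appears in no bag, so the decomposition is invalid.

No — vertex e appears in no bag.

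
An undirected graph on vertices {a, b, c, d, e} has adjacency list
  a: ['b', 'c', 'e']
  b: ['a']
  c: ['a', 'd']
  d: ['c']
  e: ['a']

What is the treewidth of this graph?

A width-1 tree decomposition is:
Bags: B1 = {a, e}  B2 = {a, b}  B3 = {a, c}  B4 = {c, d}
Tree: B1–B2, B1–B3, B3–B4
Every bag has size at most 2, so the width is 2 − 1 = 1 and tw(G) ≤ 1. Since G has at least one edge (e.g. e–a), it is not an edgeless graph, so tw(G) ≥ 1. Hence tw(G) = 1 exactly.

1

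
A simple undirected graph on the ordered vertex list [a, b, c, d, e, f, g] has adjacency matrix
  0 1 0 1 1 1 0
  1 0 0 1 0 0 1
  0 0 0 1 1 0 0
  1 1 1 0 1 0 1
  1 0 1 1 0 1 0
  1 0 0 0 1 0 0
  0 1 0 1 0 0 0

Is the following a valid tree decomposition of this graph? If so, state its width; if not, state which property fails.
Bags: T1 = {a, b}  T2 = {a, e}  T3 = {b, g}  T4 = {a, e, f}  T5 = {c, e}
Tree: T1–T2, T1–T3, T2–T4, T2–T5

A tree decomposition must satisfy three properties: every vertex lies in some bag; for every edge, both endpoints lie together in some bag; and for every vertex, the bags containing it form a connected subtree. Here vertex d appears in no bag, so the decomposition is invalid.

No — vertex d appears in no bag.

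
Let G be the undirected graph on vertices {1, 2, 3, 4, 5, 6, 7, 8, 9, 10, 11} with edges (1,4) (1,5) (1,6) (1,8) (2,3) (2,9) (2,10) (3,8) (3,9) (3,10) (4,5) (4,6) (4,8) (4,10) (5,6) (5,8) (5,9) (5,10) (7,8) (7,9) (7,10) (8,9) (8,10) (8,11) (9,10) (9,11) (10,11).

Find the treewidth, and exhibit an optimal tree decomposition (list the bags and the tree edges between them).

The largest bag has 4 vertices, giving width 3; this decomposition certifies tw(G) ≤ 3. Conversely, {1, 4, 5, 8} is a clique of size 4, and the vertices of any clique must share a bag in every tree decomposition; so some bag has ≥ 4 vertices and tw(G) ≥ 3. The upper and lower bounds meet at 3, so that is the treewidth.

Treewidth 3.
One optimal decomposition is:
Bags: B1 = {5, 8, 9, 10}  B2 = {8, 9, 10, 11}  B3 = {3, 8, 9, 10}  B4 = {7, 8, 9, 10}  B5 = {4, 5, 8, 10}  B6 = {1, 4, 5, 8}  B7 = {1, 4, 5, 6}  B8 = {2, 3, 9, 10}
Tree: B1–B2, B1–B3, B3–B4, B1–B5, B5–B6, B6–B7, B3–B8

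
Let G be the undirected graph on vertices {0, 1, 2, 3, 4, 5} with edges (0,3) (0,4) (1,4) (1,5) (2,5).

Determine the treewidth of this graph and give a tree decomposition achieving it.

Treewidth 1.
One such decomposition:
Bags: B1 = {0, 3}  B2 = {0, 4}  B3 = {1, 4}  B4 = {1, 5}  B5 = {2, 5}
Tree: B1–B2, B2–B3, B3–B4, B4–B5

Every bag has size at most 2, so the width is 2 − 1 = 1 and tw(G) ≤ 1. G has an edge, so its treewidth is at least 1. Hence tw(G) = 1 exactly.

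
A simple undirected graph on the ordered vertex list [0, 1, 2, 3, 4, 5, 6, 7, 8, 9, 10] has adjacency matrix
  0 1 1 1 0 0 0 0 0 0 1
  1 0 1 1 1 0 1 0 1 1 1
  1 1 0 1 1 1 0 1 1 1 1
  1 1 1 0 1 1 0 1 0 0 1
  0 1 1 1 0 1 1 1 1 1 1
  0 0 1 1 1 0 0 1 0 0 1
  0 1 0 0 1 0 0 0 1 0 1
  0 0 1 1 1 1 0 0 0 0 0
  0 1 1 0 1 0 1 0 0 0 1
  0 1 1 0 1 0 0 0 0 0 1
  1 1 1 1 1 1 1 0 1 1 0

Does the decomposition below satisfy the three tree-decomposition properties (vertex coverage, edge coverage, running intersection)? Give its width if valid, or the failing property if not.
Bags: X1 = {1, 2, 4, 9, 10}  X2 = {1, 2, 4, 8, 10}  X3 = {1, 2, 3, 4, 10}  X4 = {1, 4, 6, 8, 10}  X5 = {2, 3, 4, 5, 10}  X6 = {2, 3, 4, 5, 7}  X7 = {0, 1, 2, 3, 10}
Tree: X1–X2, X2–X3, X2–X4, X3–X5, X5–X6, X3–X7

Checking the three conditions: (i) the bags cover all of {0, 1, 2, 3, 4, 5, 6, 7, 8, 9, 10}; (ii) for each edge, some bag contains both endpoints; (iii) the bags containing any fixed vertex form a subtree. All hold, so the decomposition is valid with width 5 − 1 = 4.

Yes; width 4.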